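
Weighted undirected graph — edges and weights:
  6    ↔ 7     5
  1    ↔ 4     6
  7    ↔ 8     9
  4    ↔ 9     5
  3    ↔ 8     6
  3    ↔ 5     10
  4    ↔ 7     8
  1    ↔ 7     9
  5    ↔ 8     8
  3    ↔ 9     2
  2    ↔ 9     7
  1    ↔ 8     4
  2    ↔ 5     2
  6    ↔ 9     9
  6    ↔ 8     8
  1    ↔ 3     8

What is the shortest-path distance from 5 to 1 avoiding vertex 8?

18

A few of the 5→1 routes:
5-2-9-4-1: 2 + 7 + 5 + 6 = 20
5-3-9-4-1: 10 + 2 + 5 + 6 = 23
5-3-1: 10 + 8 = 18
5-2-9-3-1: 2 + 7 + 2 + 8 = 19
Shortest: 18.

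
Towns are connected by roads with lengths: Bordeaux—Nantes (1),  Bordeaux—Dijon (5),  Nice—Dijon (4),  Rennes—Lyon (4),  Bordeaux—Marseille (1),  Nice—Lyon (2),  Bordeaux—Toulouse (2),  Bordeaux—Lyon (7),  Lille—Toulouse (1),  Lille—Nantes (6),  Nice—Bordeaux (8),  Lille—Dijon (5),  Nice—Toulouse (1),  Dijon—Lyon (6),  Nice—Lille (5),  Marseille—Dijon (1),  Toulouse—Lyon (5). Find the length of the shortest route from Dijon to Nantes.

A few of the Dijon→Nantes routes:
Dijon-Marseille-Bordeaux-Nantes: 1 + 1 + 1 = 3
Dijon-Lille-Toulouse-Bordeaux-Nantes: 5 + 1 + 2 + 1 = 9
Dijon-Nice-Toulouse-Bordeaux-Nantes: 4 + 1 + 2 + 1 = 8
Dijon-Bordeaux-Nantes: 5 + 1 = 6
Shortest: 3.

3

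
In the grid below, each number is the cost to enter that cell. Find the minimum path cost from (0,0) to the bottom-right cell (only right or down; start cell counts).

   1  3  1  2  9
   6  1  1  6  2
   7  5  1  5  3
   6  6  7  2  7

21

Cheapest: [0,0] -> [0,1] -> [0,2] -> [1,2] -> [2,2] -> [2,3] -> [3,3] -> [3,4]
  1 + 3 + 1 + 1 + 1 + 5 + 2 + 7 = 21
(Top row then right column would cost 28.)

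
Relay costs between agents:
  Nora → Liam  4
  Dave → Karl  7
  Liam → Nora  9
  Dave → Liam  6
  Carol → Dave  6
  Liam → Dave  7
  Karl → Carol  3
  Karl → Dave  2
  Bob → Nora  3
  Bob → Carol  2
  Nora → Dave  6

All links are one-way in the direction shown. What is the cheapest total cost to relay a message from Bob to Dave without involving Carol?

Paths from Bob to Dave avoiding Carol:
Bob-Nora-Dave: 3 + 6 = 9
Bob-Nora-Liam-Dave: 3 + 4 + 7 = 14
Shortest: 9.

9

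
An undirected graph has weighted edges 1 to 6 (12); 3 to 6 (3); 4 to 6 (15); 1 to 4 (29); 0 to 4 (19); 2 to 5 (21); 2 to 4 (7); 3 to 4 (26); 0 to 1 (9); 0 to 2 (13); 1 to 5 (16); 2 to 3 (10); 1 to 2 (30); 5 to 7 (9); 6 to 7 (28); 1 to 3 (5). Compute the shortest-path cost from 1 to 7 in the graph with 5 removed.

36

A few of the 1→7 routes:
1 → 3 → 6 → 7: 5 + 3 + 28 = 36
1 → 0 → 2 → 3 → 6 → 7: 9 + 13 + 10 + 3 + 28 = 63
1 → 6 → 7: 12 + 28 = 40
Shortest: 36.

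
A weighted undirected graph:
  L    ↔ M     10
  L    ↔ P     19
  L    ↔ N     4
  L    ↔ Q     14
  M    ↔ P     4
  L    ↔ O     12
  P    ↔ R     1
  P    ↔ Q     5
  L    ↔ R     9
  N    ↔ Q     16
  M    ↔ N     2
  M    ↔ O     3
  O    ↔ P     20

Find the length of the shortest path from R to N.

7

Some routes from R to N:
R - P - M - N: 1 + 4 + 2 = 7
R - P - L - N: 1 + 19 + 4 = 24
R - P - M - L - N: 1 + 4 + 10 + 4 = 19
R - P - Q - N: 1 + 5 + 16 = 22
R - L - N: 9 + 4 = 13
R - L - M - N: 9 + 10 + 2 = 21
Best route has total 7.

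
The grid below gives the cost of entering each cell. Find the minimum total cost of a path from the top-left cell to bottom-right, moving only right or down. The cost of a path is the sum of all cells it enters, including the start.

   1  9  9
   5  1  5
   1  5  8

Path (0,0) → (1,0) → (1,1) → (1,2) → (2,2): 1 + 5 + 1 + 5 + 8 = 20.
(Top row then right column would cost 32.)

20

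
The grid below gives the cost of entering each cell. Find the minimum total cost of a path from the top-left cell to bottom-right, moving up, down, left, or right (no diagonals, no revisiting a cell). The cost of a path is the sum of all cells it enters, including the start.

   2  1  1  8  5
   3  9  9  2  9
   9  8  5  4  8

Best path: [0,0]→[0,1]→[0,2]→[0,3]→[1,3]→[2,3]→[2,4]
Cost: 2 + 1 + 1 + 8 + 2 + 4 + 8 = 26

26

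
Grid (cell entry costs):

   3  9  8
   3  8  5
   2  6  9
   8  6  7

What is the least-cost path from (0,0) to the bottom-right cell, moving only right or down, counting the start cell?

Take [0,0] → [1,0] → [2,0] → [2,1] → [3,1] → [3,2] for a total of 3 + 3 + 2 + 6 + 6 + 7 = 27.

27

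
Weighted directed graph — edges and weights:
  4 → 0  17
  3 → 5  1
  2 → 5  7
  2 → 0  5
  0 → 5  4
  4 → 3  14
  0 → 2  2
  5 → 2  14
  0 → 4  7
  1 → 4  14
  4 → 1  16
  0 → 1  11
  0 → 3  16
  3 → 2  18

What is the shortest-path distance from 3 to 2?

15

Routes from 3 to 2:
3-2: 18
3-5-2: 1 + 14 = 15
Best route has total 15.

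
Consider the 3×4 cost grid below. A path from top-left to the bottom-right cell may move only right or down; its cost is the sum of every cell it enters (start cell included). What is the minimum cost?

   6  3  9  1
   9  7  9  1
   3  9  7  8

28

Path [0,0] [0,1] [0,2] [0,3] [1,3] [2,3]: 6 + 3 + 9 + 1 + 1 + 8 = 28.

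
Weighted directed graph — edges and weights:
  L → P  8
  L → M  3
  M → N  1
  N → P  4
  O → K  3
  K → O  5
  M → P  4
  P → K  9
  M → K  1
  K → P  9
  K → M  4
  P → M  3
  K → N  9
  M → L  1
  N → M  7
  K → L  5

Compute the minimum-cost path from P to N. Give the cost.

4

A few of the P→N routes:
P-K-M-N: 9 + 4 + 1 = 14
P-K-L-M-N: 9 + 5 + 3 + 1 = 18
P-M-N: 3 + 1 = 4
P-M-K-N: 3 + 1 + 9 = 13
Best route has total 4.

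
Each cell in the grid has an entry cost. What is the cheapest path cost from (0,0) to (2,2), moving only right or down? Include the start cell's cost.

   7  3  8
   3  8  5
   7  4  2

Best path: [0,0] -> [1,0] -> [2,0] -> [2,1] -> [2,2]
Cost: 7 + 3 + 7 + 4 + 2 = 23
(Top row then right column would cost 25.)

23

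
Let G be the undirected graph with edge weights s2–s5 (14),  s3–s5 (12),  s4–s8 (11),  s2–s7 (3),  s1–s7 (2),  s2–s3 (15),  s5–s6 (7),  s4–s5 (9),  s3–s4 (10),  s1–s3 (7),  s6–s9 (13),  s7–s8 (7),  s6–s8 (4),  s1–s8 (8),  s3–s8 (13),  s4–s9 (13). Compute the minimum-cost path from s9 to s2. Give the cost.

27

Checking several routes:
s9-s6-s8-s1-s7-s2: 13 + 4 + 8 + 2 + 3 = 30
s9-s4-s8-s7-s2: 13 + 11 + 7 + 3 = 34
s9-s6-s5-s2: 13 + 7 + 14 = 34
s9-s6-s8-s7-s2: 13 + 4 + 7 + 3 = 27
s9-s4-s3-s1-s7-s2: 13 + 10 + 7 + 2 + 3 = 35
Best route has total 27.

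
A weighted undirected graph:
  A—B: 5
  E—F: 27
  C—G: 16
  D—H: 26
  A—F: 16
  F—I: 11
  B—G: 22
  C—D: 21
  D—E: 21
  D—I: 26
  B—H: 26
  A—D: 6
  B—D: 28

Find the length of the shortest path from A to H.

Checking several routes:
A -> D -> H: 6 + 26 = 32
A -> D -> B -> H: 6 + 28 + 26 = 60
A -> B -> D -> H: 5 + 28 + 26 = 59
A -> B -> H: 5 + 26 = 31
A -> B -> G -> C -> D -> H: 5 + 22 + 16 + 21 + 26 = 90
A -> F -> I -> D -> H: 16 + 11 + 26 + 26 = 79
The minimum is 31.

31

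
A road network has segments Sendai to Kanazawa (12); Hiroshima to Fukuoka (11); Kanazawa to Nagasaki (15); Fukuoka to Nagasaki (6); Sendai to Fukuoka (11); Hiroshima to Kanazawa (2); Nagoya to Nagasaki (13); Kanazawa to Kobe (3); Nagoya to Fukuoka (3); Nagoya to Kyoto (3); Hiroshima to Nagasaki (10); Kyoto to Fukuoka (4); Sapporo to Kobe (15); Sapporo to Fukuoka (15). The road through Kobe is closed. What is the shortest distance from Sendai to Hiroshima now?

Checking several routes:
Sendai-Fukuoka-Nagasaki-Hiroshima: 11 + 6 + 10 = 27
Sendai-Fukuoka-Nagasaki-Kanazawa-Hiroshima: 11 + 6 + 15 + 2 = 34
Sendai-Fukuoka-Hiroshima: 11 + 11 = 22
Sendai-Kanazawa-Hiroshima: 12 + 2 = 14
Shortest: 14 km.

14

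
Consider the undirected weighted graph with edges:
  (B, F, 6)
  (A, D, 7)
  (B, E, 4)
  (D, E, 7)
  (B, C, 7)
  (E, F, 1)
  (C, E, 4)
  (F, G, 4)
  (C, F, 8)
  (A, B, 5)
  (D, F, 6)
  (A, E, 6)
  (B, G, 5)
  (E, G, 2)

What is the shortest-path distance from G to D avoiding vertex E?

Comparing a few candidate routes:
G-F-D: 4 + 6 = 10
G-B-A-D: 5 + 5 + 7 = 17
G-B-F-D: 5 + 6 + 6 = 17
Best route has total 10.

10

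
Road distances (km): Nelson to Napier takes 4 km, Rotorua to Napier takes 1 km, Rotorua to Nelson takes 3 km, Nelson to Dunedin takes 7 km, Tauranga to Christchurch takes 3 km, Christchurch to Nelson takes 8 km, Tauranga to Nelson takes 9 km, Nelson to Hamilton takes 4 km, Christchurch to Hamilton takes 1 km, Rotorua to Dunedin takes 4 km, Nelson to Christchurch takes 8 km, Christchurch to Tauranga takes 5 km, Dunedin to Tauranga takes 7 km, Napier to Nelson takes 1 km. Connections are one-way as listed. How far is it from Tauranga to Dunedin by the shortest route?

16

Routes from Tauranga to Dunedin:
Tauranga→Nelson→Dunedin: 9 + 7 = 16
Tauranga→Christchurch→Nelson→Dunedin: 3 + 8 + 7 = 18
Shortest: 16 km.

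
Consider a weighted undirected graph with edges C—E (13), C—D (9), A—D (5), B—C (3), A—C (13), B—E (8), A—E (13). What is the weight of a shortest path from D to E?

18

Checking several routes:
D -> A -> E: 5 + 13 = 18
D -> C -> E: 9 + 13 = 22
D -> C -> B -> E: 9 + 3 + 8 = 20
D -> A -> C -> B -> E: 5 + 13 + 3 + 8 = 29
Shortest: 18.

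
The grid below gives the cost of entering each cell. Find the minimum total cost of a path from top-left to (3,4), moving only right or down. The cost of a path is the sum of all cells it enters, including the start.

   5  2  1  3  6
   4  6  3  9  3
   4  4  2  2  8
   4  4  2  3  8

One optimal route is r0c0 -> r0c1 -> r0c2 -> r1c2 -> r2c2 -> r2c3 -> r3c3 -> r3c4.
Its cost is 5 + 2 + 1 + 3 + 2 + 2 + 3 + 8 = 26.
For comparison, the top-then-right route costs 36.

26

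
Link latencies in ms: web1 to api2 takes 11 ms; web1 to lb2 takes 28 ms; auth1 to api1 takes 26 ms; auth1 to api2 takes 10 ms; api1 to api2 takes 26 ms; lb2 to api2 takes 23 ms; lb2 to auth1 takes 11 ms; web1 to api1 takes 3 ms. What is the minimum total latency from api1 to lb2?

Comparing a few candidate routes:
api1 - auth1 - lb2: 26 + 11 = 37
api1 - api2 - auth1 - lb2: 26 + 10 + 11 = 47
api1 - web1 - api2 - auth1 - lb2: 3 + 11 + 10 + 11 = 35
api1 - web1 - lb2: 3 + 28 = 31
api1 - web1 - api2 - lb2: 3 + 11 + 23 = 37
Shortest: 31 ms.

31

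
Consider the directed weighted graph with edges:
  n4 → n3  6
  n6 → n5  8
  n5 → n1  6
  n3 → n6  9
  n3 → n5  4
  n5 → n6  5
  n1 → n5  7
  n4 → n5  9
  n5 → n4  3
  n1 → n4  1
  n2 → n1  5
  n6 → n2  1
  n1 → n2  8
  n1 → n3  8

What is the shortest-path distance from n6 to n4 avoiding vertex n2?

11

Paths from n6 to n4 avoiding n2:
n6-n5-n4: 8 + 3 = 11
n6-n5-n1-n4: 8 + 6 + 1 = 15
Shortest: 11.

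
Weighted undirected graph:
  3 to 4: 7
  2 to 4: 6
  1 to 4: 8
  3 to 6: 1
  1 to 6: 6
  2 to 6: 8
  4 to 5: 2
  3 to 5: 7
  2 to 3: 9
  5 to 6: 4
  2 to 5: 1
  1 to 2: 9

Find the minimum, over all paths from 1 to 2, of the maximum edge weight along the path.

6

Some routes from 1 to 2:
1→6→3→5→2: max(6, 1, 7, 1) = 7
1→6→5→4→2: max(6, 4, 2, 6) = 6
1→6→3→4→2: max(6, 1, 7, 6) = 7
1→6→5→2: max(6, 4, 1) = 6
1→6→3→5→4→2: max(6, 1, 7, 2, 6) = 7
Best route has worst link 6.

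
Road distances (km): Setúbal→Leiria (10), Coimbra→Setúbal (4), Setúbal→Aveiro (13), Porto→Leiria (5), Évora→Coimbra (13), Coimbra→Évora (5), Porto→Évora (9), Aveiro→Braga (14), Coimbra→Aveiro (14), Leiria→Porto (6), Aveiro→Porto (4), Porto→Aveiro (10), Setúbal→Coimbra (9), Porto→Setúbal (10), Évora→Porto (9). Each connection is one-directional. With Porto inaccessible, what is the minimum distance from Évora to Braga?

41

Routes from Évora to Braga avoiding Porto:
Évora→Coimbra→Aveiro→Braga: 13 + 14 + 14 = 41
Évora→Coimbra→Setúbal→Aveiro→Braga: 13 + 4 + 13 + 14 = 44
Best route has total 41 km.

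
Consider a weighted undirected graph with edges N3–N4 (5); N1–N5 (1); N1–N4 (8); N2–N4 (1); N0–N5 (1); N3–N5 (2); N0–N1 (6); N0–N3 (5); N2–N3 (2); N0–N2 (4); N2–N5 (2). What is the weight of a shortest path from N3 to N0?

3

Some routes from N3 to N0:
N3 - N2 - N5 - N0: 2 + 2 + 1 = 5
N3 - N0: 5
N3 - N5 - N0: 2 + 1 = 3
Shortest: 3.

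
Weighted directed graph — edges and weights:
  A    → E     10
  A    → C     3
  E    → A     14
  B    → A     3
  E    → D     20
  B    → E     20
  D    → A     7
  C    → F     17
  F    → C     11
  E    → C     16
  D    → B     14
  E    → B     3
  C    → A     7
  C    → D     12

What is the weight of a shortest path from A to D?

15

Candidate routes:
A→C→D: 3 + 12 = 15
A→E→C→D: 10 + 16 + 12 = 38
A→E→D: 10 + 20 = 30
The minimum is 15.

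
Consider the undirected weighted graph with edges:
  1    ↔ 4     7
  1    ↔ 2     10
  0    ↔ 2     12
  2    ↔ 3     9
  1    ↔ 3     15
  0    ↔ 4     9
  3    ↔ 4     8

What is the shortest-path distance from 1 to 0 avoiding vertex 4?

22

Routes from 1 to 0 avoiding 4:
1 → 3 → 2 → 0: 15 + 9 + 12 = 36
1 → 2 → 0: 10 + 12 = 22
Best route has total 22.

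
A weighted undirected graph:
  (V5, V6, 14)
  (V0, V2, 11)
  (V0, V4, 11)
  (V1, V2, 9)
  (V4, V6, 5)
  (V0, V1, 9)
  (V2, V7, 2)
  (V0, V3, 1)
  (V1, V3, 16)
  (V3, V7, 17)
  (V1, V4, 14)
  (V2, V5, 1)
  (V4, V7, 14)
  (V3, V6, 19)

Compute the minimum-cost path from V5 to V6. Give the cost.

Some routes from V5 to V6:
V5 - V2 - V1 - V4 - V6: 1 + 9 + 14 + 5 = 29
V5 - V2 - V1 - V0 - V4 - V6: 1 + 9 + 9 + 11 + 5 = 35
V5 - V6: 14
V5 - V2 - V7 - V4 - V6: 1 + 2 + 14 + 5 = 22
V5 - V2 - V0 - V4 - V6: 1 + 11 + 11 + 5 = 28
V5 - V2 - V0 - V3 - V6: 1 + 11 + 1 + 19 = 32
Shortest: 14.

14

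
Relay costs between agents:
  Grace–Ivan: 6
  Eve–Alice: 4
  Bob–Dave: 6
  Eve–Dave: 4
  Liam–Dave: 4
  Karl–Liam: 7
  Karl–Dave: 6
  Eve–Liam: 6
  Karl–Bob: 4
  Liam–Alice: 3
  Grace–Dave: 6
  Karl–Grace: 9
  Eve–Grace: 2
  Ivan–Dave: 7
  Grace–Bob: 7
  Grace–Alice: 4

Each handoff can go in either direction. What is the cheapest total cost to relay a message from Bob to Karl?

Some routes from Bob to Karl:
Bob-Grace-Eve-Dave-Karl: 7 + 2 + 4 + 6 = 19
Bob-Grace-Karl: 7 + 9 = 16
Bob-Grace-Dave-Karl: 7 + 6 + 6 = 19
Bob-Karl: 4
Bob-Dave-Liam-Karl: 6 + 4 + 7 = 17
Bob-Dave-Karl: 6 + 6 = 12
Shortest: 4.

4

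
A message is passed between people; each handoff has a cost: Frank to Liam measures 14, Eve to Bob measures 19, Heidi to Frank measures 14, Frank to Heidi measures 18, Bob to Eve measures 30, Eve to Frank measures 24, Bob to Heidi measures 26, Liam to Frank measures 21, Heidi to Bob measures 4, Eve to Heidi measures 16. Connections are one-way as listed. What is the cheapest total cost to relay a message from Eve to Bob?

Paths from Eve to Bob:
Eve -> Frank -> Heidi -> Bob: 24 + 18 + 4 = 46
Eve -> Heidi -> Bob: 16 + 4 = 20
Eve -> Bob: 19
Best route has total 19.

19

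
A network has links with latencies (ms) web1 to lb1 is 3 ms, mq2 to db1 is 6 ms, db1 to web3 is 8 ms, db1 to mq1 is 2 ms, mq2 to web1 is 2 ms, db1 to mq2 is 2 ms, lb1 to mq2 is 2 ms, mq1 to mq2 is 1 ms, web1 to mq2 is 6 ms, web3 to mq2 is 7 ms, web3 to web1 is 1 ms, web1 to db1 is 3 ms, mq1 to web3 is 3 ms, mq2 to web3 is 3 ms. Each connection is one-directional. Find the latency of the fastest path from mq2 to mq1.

7

Routes from mq2 to mq1:
mq2→web3→web1→db1→mq1: 3 + 1 + 3 + 2 = 9
mq2→web1→db1→mq1: 2 + 3 + 2 = 7
mq2→db1→mq1: 6 + 2 = 8
The minimum is 7 ms.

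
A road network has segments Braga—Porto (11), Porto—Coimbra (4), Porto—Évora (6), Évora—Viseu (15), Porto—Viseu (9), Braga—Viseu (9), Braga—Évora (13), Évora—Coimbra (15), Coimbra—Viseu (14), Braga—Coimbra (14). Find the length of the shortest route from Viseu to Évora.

Checking several routes:
Viseu-Coimbra-Porto-Évora: 14 + 4 + 6 = 24
Viseu-Porto-Évora: 9 + 6 = 15
Viseu-Braga-Porto-Évora: 9 + 11 + 6 = 26
Viseu-Braga-Évora: 9 + 13 = 22
Viseu-Évora: 15
Shortest: 15 km.

15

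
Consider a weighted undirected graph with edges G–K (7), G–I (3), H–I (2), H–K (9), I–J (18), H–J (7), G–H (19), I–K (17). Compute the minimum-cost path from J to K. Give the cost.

16

Some routes from J to K:
J - H - I - G - K: 7 + 2 + 3 + 7 = 19
J - I - G - K: 18 + 3 + 7 = 28
J - H - K: 7 + 9 = 16
J - H - I - K: 7 + 2 + 17 = 26
Shortest: 16.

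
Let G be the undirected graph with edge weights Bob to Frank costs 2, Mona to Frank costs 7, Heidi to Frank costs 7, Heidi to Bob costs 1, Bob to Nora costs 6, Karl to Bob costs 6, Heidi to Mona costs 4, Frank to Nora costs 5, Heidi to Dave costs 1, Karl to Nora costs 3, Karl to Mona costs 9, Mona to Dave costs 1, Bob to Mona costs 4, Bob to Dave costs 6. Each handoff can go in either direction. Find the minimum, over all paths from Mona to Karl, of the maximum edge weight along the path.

5

Some routes from Mona to Karl:
Mona→Bob→Frank→Nora→Karl: max(4, 2, 5, 3) = 5
Mona→Heidi→Bob→Frank→Nora→Karl: max(4, 1, 2, 5, 3) = 5
Mona→Dave→Heidi→Bob→Karl: max(1, 1, 1, 6) = 6
Mona→Dave→Heidi→Bob→Nora→Karl: max(1, 1, 1, 6, 3) = 6
Mona→Dave→Heidi→Bob→Frank→Nora→Karl: max(1, 1, 1, 2, 5, 3) = 5
Best route has worst link 5.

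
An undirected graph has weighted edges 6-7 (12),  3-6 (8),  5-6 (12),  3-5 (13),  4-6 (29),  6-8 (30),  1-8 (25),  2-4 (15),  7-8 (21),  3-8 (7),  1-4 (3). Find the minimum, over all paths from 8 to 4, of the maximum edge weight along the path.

Comparing a few candidate routes:
8 - 3 - 6 - 4: max(7, 8, 29) = 29
8 - 7 - 6 - 4: max(21, 12, 29) = 29
8 - 1 - 4: max(25, 3) = 25
Best route has worst link 25.

25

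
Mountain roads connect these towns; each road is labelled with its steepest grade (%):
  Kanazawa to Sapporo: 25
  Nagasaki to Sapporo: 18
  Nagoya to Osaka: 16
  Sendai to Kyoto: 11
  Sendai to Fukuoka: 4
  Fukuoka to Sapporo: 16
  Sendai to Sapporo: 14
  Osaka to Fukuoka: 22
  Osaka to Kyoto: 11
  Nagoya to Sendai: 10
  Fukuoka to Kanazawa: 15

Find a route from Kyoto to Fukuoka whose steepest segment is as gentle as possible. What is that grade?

Checking several routes:
Kyoto - Osaka - Nagoya - Sendai - Fukuoka: max(11, 16, 10, 4) = 16
Kyoto - Osaka - Nagoya - Sendai - Sapporo - Fukuoka: max(11, 16, 10, 14, 16) = 16
Kyoto - Sendai - Fukuoka: max(11, 4) = 11
The minimum achievable maximum is 11%.

11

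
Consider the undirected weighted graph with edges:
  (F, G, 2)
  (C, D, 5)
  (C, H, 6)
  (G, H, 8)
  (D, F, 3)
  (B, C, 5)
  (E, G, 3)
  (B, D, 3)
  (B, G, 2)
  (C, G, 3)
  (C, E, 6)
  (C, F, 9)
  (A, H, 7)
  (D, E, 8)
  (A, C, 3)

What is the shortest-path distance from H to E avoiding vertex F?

Some routes from H to E avoiding F:
H-G-E: 8 + 3 = 11
H-C-E: 6 + 6 = 12
H-A-C-G-E: 7 + 3 + 3 + 3 = 16
H-C-G-E: 6 + 3 + 3 = 12
Shortest: 11.

11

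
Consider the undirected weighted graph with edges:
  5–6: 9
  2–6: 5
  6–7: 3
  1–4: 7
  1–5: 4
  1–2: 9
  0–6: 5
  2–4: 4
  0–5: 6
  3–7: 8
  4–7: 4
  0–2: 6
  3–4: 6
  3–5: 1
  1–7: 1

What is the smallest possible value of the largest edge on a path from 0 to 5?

Checking several routes:
0 → 6 → 2 → 4 → 7 → 1 → 5: max(5, 5, 4, 4, 1, 4) = 5
0 → 5: max(6) = 6
0 → 6 → 7 → 1 → 5: max(5, 3, 1, 4) = 5
0 → 6 → 2 → 4 → 3 → 5: max(5, 5, 4, 6, 1) = 6
Best route has worst link 5.

5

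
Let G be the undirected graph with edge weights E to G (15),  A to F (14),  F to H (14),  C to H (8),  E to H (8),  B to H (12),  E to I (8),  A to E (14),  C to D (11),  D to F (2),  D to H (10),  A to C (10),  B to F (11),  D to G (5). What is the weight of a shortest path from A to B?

Checking several routes:
A→F→B: 14 + 11 = 25
A→F→D→H→B: 14 + 2 + 10 + 12 = 38
A→E→H→B: 14 + 8 + 12 = 34
A→C→D→F→B: 10 + 11 + 2 + 11 = 34
A→C→H→B: 10 + 8 + 12 = 30
The minimum is 25.

25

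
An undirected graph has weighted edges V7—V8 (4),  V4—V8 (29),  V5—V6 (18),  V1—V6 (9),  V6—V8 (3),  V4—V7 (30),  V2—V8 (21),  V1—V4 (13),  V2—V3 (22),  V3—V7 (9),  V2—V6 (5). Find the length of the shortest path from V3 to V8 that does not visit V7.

30

Routes from V3 to V8 avoiding V7:
V3 - V2 - V6 - V8: 22 + 5 + 3 = 30
V3 - V2 - V6 - V1 - V4 - V8: 22 + 5 + 9 + 13 + 29 = 78
V3 - V2 - V8: 22 + 21 = 43
Best route has total 30.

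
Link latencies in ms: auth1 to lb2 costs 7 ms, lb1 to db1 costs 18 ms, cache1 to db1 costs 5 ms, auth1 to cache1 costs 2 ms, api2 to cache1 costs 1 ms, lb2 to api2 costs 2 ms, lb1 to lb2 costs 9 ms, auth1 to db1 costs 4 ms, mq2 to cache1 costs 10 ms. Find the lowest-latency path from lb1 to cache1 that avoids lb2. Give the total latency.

23

Paths from lb1 to cache1 avoiding lb2:
lb1 - db1 - auth1 - cache1: 18 + 4 + 2 = 24
lb1 - db1 - cache1: 18 + 5 = 23
Best route has total 23 ms.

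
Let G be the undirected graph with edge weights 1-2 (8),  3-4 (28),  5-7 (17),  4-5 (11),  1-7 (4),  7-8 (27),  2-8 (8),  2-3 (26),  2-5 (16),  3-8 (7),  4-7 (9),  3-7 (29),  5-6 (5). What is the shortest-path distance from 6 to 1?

26

Comparing a few candidate routes:
6-5-2-1: 5 + 16 + 8 = 29
6-5-4-7-1: 5 + 11 + 9 + 4 = 29
6-5-7-1: 5 + 17 + 4 = 26
Best route has total 26.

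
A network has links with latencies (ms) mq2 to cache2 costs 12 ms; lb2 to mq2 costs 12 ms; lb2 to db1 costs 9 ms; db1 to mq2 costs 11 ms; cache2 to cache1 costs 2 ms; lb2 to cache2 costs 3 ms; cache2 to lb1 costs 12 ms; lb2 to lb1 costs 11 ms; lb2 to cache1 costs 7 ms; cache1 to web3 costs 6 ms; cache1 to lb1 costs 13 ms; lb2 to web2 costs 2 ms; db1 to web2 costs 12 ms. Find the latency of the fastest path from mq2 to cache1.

14

Comparing a few candidate routes:
mq2 → db1 → lb2 → cache1: 11 + 9 + 7 = 27
mq2 → lb2 → cache2 → cache1: 12 + 3 + 2 = 17
mq2 → cache2 → cache1: 12 + 2 = 14
mq2 → db1 → lb2 → cache2 → cache1: 11 + 9 + 3 + 2 = 25
mq2 → lb2 → cache1: 12 + 7 = 19
mq2 → cache2 → lb2 → cache1: 12 + 3 + 7 = 22
The minimum is 14 ms.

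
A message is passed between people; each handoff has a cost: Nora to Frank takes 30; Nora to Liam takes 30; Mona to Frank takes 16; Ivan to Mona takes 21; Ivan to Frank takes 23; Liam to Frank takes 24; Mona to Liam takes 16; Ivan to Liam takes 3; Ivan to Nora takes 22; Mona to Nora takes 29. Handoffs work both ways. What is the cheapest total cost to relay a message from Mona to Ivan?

19

Checking several routes:
Mona → Ivan: 21
Mona → Liam → Ivan: 16 + 3 = 19
Mona → Frank → Ivan: 16 + 23 = 39
Best route has total 19.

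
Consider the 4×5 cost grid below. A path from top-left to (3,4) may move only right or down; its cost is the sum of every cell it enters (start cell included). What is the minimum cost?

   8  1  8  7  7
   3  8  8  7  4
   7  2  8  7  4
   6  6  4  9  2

One optimal route is (0,0) -> (0,1) -> (1,1) -> (2,1) -> (2,2) -> (2,3) -> (2,4) -> (3,4).
Its cost is 8 + 1 + 8 + 2 + 8 + 7 + 4 + 2 = 40.
(Top row then right column would cost 41.)

40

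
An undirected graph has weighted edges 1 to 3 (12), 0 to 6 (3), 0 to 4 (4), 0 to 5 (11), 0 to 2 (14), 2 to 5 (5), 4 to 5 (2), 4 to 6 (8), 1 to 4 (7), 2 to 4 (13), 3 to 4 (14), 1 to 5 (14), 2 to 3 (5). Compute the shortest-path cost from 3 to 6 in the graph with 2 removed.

21

Some routes from 3 to 6 avoiding 2:
3 → 1 → 4 → 6: 12 + 7 + 8 = 27
3 → 4 → 0 → 6: 14 + 4 + 3 = 21
3 → 4 → 6: 14 + 8 = 22
3 → 1 → 4 → 0 → 6: 12 + 7 + 4 + 3 = 26
The minimum is 21.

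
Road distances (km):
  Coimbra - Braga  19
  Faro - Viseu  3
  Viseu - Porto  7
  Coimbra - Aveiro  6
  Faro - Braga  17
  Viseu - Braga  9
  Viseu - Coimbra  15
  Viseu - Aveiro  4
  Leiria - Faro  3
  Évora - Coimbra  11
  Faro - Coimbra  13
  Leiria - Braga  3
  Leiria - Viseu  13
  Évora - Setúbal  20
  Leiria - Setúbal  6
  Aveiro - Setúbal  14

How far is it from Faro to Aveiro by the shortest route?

Some routes from Faro to Aveiro:
Faro→Coimbra→Aveiro: 13 + 6 = 19
Faro→Leiria→Braga→Viseu→Aveiro: 3 + 3 + 9 + 4 = 19
Faro→Viseu→Aveiro: 3 + 4 = 7
Best route has total 7 km.

7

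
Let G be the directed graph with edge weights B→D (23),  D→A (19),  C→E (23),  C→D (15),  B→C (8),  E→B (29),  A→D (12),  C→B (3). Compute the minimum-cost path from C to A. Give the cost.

34

Routes from C to A:
C -> D -> A: 15 + 19 = 34
C -> E -> B -> D -> A: 23 + 29 + 23 + 19 = 94
C -> B -> D -> A: 3 + 23 + 19 = 45
Best route has total 34.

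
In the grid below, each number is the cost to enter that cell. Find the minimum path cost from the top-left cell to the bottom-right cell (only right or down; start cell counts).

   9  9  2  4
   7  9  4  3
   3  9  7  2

Path (0,0) → (0,1) → (0,2) → (0,3) → (1,3) → (2,3): 9 + 9 + 2 + 4 + 3 + 2 = 29.

29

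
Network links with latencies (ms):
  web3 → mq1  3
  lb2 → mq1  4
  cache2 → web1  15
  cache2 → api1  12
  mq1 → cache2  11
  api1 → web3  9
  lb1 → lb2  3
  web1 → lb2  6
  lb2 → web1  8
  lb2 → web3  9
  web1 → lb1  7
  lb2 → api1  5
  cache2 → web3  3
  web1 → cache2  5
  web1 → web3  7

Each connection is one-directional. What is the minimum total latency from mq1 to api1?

Paths from mq1 to api1:
mq1-cache2-api1: 11 + 12 = 23
mq1-cache2-web1-lb1-lb2-api1: 11 + 15 + 7 + 3 + 5 = 41
mq1-cache2-web1-lb2-api1: 11 + 15 + 6 + 5 = 37
The minimum is 23 ms.

23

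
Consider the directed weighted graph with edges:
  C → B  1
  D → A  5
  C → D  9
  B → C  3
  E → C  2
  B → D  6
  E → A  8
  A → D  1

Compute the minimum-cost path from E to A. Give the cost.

Routes from E to A:
E - A: 8
E - C - D - A: 2 + 9 + 5 = 16
E - C - B - D - A: 2 + 1 + 6 + 5 = 14
Shortest: 8.

8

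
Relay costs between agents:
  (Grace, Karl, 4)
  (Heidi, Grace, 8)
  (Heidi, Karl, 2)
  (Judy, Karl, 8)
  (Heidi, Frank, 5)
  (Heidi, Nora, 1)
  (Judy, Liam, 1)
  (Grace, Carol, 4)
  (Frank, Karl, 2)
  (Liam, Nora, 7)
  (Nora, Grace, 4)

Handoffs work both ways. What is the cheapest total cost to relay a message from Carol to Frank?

Some routes from Carol to Frank:
Carol → Grace → Karl → Frank: 4 + 4 + 2 = 10
Carol → Grace → Nora → Heidi → Frank: 4 + 4 + 1 + 5 = 14
Carol → Grace → Nora → Heidi → Karl → Frank: 4 + 4 + 1 + 2 + 2 = 13
Shortest: 10.

10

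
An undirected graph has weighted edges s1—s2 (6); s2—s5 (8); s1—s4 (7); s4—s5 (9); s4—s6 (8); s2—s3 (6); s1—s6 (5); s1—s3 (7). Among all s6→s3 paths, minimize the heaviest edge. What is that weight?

6

Comparing a few candidate routes:
s6-s4-s1-s2-s3: max(8, 7, 6, 6) = 8
s6-s4-s1-s3: max(8, 7, 7) = 8
s6-s1-s2-s3: max(5, 6, 6) = 6
s6-s1-s3: max(5, 7) = 7
Best route has worst link 6.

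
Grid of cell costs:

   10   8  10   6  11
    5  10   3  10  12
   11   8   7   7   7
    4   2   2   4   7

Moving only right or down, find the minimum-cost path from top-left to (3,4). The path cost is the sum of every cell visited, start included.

Best path: (0,0)→(1,0)→(2,0)→(3,0)→(3,1)→(3,2)→(3,3)→(3,4)
Cost: 10 + 5 + 11 + 4 + 2 + 2 + 4 + 7 = 45

45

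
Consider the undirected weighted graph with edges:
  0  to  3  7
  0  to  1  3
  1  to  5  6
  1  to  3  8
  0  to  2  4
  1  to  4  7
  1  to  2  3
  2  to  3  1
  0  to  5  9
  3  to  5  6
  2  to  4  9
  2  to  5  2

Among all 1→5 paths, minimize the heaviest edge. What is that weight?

3

Some routes from 1 to 5:
1 - 0 - 2 - 3 - 5: max(3, 4, 1, 6) = 6
1 - 2 - 3 - 5: max(3, 1, 6) = 6
1 - 2 - 5: max(3, 2) = 3
1 - 0 - 2 - 5: max(3, 4, 2) = 4
Best route has worst link 3.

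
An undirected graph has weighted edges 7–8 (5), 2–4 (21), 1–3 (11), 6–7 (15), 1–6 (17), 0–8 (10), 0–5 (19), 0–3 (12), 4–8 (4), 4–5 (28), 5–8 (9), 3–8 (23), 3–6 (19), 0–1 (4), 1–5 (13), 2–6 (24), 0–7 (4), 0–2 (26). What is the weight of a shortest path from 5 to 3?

Some routes from 5 to 3:
5 → 8 → 7 → 0 → 3: 9 + 5 + 4 + 12 = 30
5 → 0 → 3: 19 + 12 = 31
5 → 1 → 0 → 3: 13 + 4 + 12 = 29
5 → 8 → 0 → 3: 9 + 10 + 12 = 31
5 → 1 → 3: 13 + 11 = 24
Best route has total 24.

24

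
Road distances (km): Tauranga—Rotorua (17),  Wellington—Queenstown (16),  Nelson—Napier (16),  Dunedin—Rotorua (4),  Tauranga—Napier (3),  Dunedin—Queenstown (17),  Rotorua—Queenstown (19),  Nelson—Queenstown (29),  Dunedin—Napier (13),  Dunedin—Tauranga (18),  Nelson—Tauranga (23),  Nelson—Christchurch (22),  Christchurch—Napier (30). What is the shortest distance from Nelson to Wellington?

45

Checking several routes:
Nelson - Napier - Dunedin - Queenstown - Wellington: 16 + 13 + 17 + 16 = 62
Nelson - Queenstown - Wellington: 29 + 16 = 45
Nelson - Napier - Tauranga - Dunedin - Queenstown - Wellington: 16 + 3 + 18 + 17 + 16 = 70
Nelson - Napier - Tauranga - Rotorua - Queenstown - Wellington: 16 + 3 + 17 + 19 + 16 = 71
Nelson - Napier - Dunedin - Rotorua - Queenstown - Wellington: 16 + 13 + 4 + 19 + 16 = 68
Best route has total 45 km.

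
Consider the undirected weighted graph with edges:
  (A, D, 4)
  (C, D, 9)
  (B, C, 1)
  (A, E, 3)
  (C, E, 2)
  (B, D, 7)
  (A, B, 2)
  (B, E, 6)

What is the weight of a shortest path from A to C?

Some routes from A to C:
A → E → B → C: 3 + 6 + 1 = 10
A → B → C: 2 + 1 = 3
A → B → E → C: 2 + 6 + 2 = 10
A → E → C: 3 + 2 = 5
Shortest: 3.

3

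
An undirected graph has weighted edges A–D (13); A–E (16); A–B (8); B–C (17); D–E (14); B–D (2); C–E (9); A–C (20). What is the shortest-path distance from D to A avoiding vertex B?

13

Paths from D to A avoiding B:
D → A: 13
D → E → C → A: 14 + 9 + 20 = 43
D → E → A: 14 + 16 = 30
The minimum is 13.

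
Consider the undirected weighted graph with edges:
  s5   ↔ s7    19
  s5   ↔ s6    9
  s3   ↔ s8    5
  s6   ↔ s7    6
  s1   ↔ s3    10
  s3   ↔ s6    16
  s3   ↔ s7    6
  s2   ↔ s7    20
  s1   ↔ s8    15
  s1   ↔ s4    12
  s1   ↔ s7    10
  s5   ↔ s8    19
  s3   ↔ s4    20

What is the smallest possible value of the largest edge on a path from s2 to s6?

20

Checking several routes:
s2 → s7 → s3 → s6: max(20, 6, 16) = 20
s2 → s7 → s3 → s4 → s1 → s8 → s5 → s6: max(20, 6, 20, 12, 15, 19, 9) = 20
s2 → s7 → s3 → s1 → s8 → s5 → s6: max(20, 6, 10, 15, 19, 9) = 20
s2 → s7 → s3 → s8 → s5 → s6: max(20, 6, 5, 19, 9) = 20
The minimum achievable maximum is 20.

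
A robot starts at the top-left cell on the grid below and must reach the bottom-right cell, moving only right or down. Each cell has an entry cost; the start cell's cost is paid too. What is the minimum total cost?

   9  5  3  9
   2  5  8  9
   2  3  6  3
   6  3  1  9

29

Path (0,0) -> (1,0) -> (2,0) -> (2,1) -> (3,1) -> (3,2) -> (3,3): 9 + 2 + 2 + 3 + 3 + 1 + 9 = 29.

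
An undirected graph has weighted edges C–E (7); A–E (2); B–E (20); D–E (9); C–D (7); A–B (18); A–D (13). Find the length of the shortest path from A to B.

Comparing a few candidate routes:
A - B: 18
A - E - B: 2 + 20 = 22
A - D - E - B: 13 + 9 + 20 = 42
The minimum is 18.

18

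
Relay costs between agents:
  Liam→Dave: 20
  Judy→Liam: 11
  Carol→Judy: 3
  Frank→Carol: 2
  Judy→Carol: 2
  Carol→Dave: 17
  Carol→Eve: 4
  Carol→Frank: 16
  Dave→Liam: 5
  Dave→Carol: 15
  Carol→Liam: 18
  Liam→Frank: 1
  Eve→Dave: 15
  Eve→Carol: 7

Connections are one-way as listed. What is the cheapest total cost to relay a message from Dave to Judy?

11

Candidate routes:
Dave-Carol-Judy: 15 + 3 = 18
Dave-Liam-Frank-Carol-Judy: 5 + 1 + 2 + 3 = 11
The minimum is 11.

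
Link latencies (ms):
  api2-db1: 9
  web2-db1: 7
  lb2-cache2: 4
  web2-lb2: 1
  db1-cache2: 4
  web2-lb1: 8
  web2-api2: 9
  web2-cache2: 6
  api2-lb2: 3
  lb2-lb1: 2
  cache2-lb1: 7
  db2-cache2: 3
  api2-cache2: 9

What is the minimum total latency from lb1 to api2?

Checking several routes:
lb1 - cache2 - lb2 - api2: 7 + 4 + 3 = 14
lb1 - lb2 - api2: 2 + 3 = 5
lb1 - lb2 - web2 - api2: 2 + 1 + 9 = 12
lb1 - web2 - lb2 - api2: 8 + 1 + 3 = 12
The minimum is 5 ms.

5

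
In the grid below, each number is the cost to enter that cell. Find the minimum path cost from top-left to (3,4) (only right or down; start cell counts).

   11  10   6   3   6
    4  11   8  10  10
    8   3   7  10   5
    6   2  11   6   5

Path r0c0→r1c0→r2c0→r2c1→r3c1→r3c2→r3c3→r3c4: 11 + 4 + 8 + 3 + 2 + 11 + 6 + 5 = 50.
(Top row then right column would cost 56.)

50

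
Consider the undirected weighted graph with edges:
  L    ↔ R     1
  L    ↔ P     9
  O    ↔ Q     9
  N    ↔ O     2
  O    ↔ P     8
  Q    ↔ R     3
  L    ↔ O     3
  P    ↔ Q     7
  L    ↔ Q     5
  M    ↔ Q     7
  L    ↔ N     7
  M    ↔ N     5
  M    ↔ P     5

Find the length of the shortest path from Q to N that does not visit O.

11

Checking several routes:
Q-P-M-N: 7 + 5 + 5 = 17
Q-R-L-N: 3 + 1 + 7 = 11
Q-M-N: 7 + 5 = 12
Q-P-L-N: 7 + 9 + 7 = 23
Q-R-L-P-M-N: 3 + 1 + 9 + 5 + 5 = 23
Q-L-N: 5 + 7 = 12
Shortest: 11.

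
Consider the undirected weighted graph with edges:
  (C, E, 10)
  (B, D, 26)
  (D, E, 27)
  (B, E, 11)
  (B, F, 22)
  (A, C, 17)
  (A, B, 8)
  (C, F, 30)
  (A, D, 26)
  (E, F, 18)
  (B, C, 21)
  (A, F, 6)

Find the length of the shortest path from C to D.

Some routes from C to D:
C → A → D: 17 + 26 = 43
C → E → D: 10 + 27 = 37
C → B → D: 21 + 26 = 47
C → A → B → D: 17 + 8 + 26 = 51
C → E → B → D: 10 + 11 + 26 = 47
Best route has total 37.

37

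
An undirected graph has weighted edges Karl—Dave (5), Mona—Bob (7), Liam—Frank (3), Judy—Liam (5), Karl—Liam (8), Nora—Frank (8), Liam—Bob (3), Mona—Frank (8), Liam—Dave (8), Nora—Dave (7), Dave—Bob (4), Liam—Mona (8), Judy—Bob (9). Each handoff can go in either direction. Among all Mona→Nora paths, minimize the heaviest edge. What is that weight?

Some routes from Mona to Nora:
Mona-Bob-Dave-Nora: max(7, 4, 7) = 7
Mona-Liam-Frank-Nora: max(8, 3, 8) = 8
Mona-Liam-Karl-Dave-Nora: max(8, 8, 5, 7) = 8
Best route has worst link 7.

7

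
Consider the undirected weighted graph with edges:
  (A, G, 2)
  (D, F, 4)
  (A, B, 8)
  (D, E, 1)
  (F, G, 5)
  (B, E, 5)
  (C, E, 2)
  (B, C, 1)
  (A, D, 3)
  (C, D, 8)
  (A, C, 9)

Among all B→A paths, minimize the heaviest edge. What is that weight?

A few of the B→A routes:
B → A: max(8) = 8
B → C → E → D → A: max(1, 2, 1, 3) = 3
B → E → D → A: max(5, 1, 3) = 5
B → E → D → F → G → A: max(5, 1, 4, 5, 2) = 5
B → C → E → D → F → G → A: max(1, 2, 1, 4, 5, 2) = 5
Best route has worst link 3.

3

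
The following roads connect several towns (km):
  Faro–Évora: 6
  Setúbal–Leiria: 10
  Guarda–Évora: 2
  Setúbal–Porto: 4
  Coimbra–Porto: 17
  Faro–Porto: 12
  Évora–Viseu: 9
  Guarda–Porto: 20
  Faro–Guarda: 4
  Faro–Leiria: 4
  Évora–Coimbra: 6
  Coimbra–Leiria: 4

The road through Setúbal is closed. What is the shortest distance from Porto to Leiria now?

Comparing a few candidate routes:
Porto-Faro-Leiria: 12 + 4 = 16
Porto-Coimbra-Leiria: 17 + 4 = 21
Porto-Guarda-Faro-Leiria: 20 + 4 + 4 = 28
The minimum is 16 km.

16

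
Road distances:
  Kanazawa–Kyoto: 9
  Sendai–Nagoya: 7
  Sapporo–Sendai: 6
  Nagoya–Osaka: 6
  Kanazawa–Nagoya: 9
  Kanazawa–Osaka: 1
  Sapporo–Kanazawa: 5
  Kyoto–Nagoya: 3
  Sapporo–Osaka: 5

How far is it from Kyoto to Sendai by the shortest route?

10

Comparing a few candidate routes:
Kyoto - Nagoya - Osaka - Sapporo - Sendai: 3 + 6 + 5 + 6 = 20
Kyoto - Kanazawa - Sapporo - Sendai: 9 + 5 + 6 = 20
Kyoto - Nagoya - Osaka - Kanazawa - Sapporo - Sendai: 3 + 6 + 1 + 5 + 6 = 21
Kyoto - Nagoya - Sendai: 3 + 7 = 10
Best route has total 10.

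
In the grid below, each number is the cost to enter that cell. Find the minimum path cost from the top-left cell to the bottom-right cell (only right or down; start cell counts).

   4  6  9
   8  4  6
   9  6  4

Best path: (0,0) → (0,1) → (1,1) → (1,2) → (2,2)
Cost: 4 + 6 + 4 + 6 + 4 = 24

24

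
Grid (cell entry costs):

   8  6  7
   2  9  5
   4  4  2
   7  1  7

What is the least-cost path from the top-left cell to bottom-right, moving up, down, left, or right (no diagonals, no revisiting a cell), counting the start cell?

26

Best path: (0,0) → (1,0) → (2,0) → (2,1) → (3,1) → (3,2)
Cost: 8 + 2 + 4 + 4 + 1 + 7 = 26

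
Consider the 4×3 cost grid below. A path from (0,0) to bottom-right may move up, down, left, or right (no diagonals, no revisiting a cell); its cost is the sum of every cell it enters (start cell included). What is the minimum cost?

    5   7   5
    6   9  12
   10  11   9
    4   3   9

37

Path [0,0] [1,0] [2,0] [3,0] [3,1] [3,2]: 5 + 6 + 10 + 4 + 3 + 9 = 37.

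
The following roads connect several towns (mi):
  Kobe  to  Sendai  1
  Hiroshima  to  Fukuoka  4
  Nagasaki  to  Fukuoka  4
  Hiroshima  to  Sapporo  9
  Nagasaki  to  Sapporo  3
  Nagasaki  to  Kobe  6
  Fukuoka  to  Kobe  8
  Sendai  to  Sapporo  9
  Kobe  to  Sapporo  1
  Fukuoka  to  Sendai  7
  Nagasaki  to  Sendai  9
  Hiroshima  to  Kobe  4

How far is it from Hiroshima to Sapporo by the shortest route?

5

Checking several routes:
Hiroshima - Kobe - Sapporo: 4 + 1 = 5
Hiroshima - Fukuoka - Nagasaki - Sapporo: 4 + 4 + 3 = 11
Hiroshima - Fukuoka - Kobe - Sapporo: 4 + 8 + 1 = 13
Hiroshima - Sapporo: 9
The minimum is 5 mi.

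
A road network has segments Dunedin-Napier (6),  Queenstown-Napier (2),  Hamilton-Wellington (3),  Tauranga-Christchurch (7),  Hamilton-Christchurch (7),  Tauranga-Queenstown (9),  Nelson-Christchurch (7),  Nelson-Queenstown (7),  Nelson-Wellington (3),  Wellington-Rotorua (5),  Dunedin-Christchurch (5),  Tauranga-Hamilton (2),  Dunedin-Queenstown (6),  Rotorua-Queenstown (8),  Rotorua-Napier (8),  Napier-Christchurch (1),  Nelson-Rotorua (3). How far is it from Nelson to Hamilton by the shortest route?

6

Comparing a few candidate routes:
Nelson → Queenstown → Napier → Christchurch → Hamilton: 7 + 2 + 1 + 7 = 17
Nelson → Wellington → Hamilton: 3 + 3 = 6
Nelson → Christchurch → Hamilton: 7 + 7 = 14
Nelson → Rotorua → Wellington → Hamilton: 3 + 5 + 3 = 11
Nelson → Christchurch → Tauranga → Hamilton: 7 + 7 + 2 = 16
Shortest: 6.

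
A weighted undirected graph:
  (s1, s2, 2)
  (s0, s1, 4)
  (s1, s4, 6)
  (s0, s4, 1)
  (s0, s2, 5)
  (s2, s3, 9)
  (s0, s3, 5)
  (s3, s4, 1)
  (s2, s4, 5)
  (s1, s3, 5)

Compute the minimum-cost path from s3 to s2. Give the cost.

6

A few of the s3→s2 routes:
s3-s4-s2: 1 + 5 = 6
s3-s1-s2: 5 + 2 = 7
s3-s4-s0-s2: 1 + 1 + 5 = 7
Shortest: 6.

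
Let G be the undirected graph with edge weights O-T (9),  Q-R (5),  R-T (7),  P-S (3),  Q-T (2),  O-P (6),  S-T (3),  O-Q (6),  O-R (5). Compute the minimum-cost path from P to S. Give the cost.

3

Comparing a few candidate routes:
P → S: 3
P → O → T → S: 6 + 9 + 3 = 18
P → O → Q → T → S: 6 + 6 + 2 + 3 = 17
The minimum is 3.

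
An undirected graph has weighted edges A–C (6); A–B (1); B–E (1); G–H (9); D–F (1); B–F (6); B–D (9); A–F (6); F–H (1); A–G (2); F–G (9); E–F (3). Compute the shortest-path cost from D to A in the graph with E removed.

Checking several routes:
D - F - A: 1 + 6 = 7
D - F - B - A: 1 + 6 + 1 = 8
D - B - A: 9 + 1 = 10
Shortest: 7.

7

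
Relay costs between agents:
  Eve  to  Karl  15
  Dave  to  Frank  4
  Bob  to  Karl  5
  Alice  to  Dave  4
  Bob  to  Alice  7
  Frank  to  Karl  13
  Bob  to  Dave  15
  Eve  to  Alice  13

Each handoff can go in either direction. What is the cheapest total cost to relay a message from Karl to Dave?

Paths from Karl to Dave:
Karl - Bob - Alice - Dave: 5 + 7 + 4 = 16
Karl - Frank - Dave: 13 + 4 = 17
Karl - Eve - Alice - Dave: 15 + 13 + 4 = 32
Karl - Eve - Alice - Bob - Dave: 15 + 13 + 7 + 15 = 50
Karl - Bob - Dave: 5 + 15 = 20
Best route has total 16.

16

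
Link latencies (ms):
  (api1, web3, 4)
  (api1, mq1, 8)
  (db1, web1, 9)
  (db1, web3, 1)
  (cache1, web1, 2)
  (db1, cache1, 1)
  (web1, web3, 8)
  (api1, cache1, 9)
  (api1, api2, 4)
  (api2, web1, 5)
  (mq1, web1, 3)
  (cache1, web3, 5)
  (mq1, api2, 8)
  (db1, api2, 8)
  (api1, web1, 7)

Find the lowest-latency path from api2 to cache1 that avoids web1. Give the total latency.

9

Checking several routes:
api2-db1-web3-cache1: 8 + 1 + 5 = 14
api2-api1-web3-cache1: 4 + 4 + 5 = 13
api2-api1-web3-db1-cache1: 4 + 4 + 1 + 1 = 10
api2-db1-cache1: 8 + 1 = 9
api2-db1-web3-api1-cache1: 8 + 1 + 4 + 9 = 22
api2-api1-cache1: 4 + 9 = 13
Shortest: 9 ms.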